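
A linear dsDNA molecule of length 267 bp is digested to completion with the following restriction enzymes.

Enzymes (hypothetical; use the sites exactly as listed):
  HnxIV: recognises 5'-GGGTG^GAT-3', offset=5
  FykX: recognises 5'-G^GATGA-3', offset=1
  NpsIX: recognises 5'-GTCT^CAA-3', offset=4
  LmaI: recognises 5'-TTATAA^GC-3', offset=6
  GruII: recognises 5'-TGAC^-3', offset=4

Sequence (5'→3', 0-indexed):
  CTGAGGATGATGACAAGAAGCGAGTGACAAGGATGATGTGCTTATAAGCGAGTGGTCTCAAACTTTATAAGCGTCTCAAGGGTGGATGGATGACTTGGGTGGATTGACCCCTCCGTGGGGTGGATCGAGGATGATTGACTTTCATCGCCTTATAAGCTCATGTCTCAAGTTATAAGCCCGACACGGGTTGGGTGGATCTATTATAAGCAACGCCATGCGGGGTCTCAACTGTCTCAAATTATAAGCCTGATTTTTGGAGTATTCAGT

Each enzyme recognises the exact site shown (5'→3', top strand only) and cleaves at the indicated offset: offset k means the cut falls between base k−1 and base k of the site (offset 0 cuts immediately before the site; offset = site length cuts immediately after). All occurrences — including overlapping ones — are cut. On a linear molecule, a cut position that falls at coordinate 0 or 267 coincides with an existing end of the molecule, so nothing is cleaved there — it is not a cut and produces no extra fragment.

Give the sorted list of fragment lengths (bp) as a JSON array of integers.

[3,4,5,6,6,7,7,7,8,9,9,10,10,10,10,11,12,12,14,14,16,16,19,19,23]

Site scan:
  HnxIV GGGTGGAT/5: at [79, 96, 117, 189] ⇒ [84, 101, 122, 194]
  FykX GGATGA/1: at [4, 30, 87, 128] ⇒ [5, 31, 88, 129]
  NpsIX GTCTCAA/4: at [54, 72, 161, 221, 230] ⇒ [58, 76, 165, 225, 234]
  LmaI TTATAAGC/6: at [41, 64, 149, 169, 200, 238] ⇒ [47, 70, 155, 175, 206, 244]
  GruII TGAC/4: at [10, 24, 90, 104, 135] ⇒ [14, 28, 94, 108, 139]

All cut coordinates (distinct, sorted): [5, 14, 28, 31, 47, 58, 70, 76, 84, 88, 94, 101, 108, 122, 129, 139, 155, 165, 175, 194, 206, 225, 234, 244]

Fragment lengths:
  [0,5): 5 bp
  [5,14): 9 bp
  [14,28): 14 bp
  [28,31): 3 bp
  [31,47): 16 bp
  [47,58): 11 bp
  [58,70): 12 bp
  [70,76): 6 bp
  [76,84): 8 bp
  [84,88): 4 bp
  [88,94): 6 bp
  [94,101): 7 bp
  [101,108): 7 bp
  [108,122): 14 bp
  [122,129): 7 bp
  [129,139): 10 bp
  [139,155): 16 bp
  [155,165): 10 bp
  [165,175): 10 bp
  [175,194): 19 bp
  [194,206): 12 bp
  [206,225): 19 bp
  [225,234): 9 bp
  [234,244): 10 bp
  [244,267): 23 bp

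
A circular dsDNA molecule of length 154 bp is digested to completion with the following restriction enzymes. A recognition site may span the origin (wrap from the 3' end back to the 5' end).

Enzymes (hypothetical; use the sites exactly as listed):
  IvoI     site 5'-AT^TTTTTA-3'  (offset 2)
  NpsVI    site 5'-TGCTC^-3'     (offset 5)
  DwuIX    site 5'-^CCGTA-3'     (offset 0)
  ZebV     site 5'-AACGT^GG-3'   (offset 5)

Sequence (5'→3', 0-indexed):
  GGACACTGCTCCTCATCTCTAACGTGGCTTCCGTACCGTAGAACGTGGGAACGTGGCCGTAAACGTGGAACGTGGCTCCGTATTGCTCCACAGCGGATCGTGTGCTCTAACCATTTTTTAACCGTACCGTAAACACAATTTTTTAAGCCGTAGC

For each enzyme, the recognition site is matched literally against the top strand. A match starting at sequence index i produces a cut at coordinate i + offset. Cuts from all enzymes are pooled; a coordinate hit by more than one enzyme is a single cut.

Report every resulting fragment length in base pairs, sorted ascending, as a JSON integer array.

[2,4,5,5,5,7,7,7,8,8,10,11,11,13,14,18,19]

Scan for sites:
  IvoI (ATTTTTTA, off=2): starts [112, 137] → cuts [114, 139]
  NpsVI (TGCTC, off=5): starts [6, 83, 102] → cuts [11, 88, 107]
  DwuIX (CCGTA, off=0): starts [30, 35, 56, 77, 121, 126, 147] → cuts [30, 35, 56, 77, 121, 126, 147]
  ZebV (AACGTGG, off=5): starts [20, 41, 49, 61, 68] → cuts [25, 46, 54, 66, 73]

Pooled cuts: [11, 25, 30, 35, 46, 54, 56, 66, 73, 77, 88, 107, 114, 121, 126, 139, 147]

Fragment lengths:
  11→25: 14 bp
  25→30: 5 bp
  30→35: 5 bp
  35→46: 11 bp
  46→54: 8 bp
  54→56: 2 bp
  56→66: 10 bp
  66→73: 7 bp
  73→77: 4 bp
  77→88: 11 bp
  88→107: 19 bp
  107→114: 7 bp
  114→121: 7 bp
  121→126: 5 bp
  126→139: 13 bp
  139→147: 8 bp
  147→11 (wrap): 154-147+11 = 18 bp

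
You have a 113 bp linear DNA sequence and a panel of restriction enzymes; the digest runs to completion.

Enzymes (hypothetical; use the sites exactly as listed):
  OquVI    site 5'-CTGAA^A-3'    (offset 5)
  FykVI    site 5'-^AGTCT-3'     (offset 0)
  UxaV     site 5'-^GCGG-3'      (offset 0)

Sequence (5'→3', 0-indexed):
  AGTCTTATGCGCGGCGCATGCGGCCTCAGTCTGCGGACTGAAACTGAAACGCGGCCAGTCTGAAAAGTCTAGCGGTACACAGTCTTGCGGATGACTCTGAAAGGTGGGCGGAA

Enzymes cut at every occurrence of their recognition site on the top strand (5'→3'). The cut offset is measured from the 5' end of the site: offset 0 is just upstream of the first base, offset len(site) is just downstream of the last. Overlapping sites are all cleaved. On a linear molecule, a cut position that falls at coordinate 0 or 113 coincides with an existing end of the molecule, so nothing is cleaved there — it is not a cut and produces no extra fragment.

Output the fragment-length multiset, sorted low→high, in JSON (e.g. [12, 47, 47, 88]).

Site scan:
  OquVI CTGAAA/5: at [37, 43, 59, 96] ⇒ [42, 48, 64, 101]
  FykVI AGTCT/0: at [0, 27, 56, 65, 80] ⇒ [27, 56, 65, 80] (position 0 is a terminus of the linear molecule — no cut)
  UxaV GCGG/0: at [10, 19, 32, 50, 71, 86, 107] ⇒ [10, 19, 32, 50, 71, 86, 107]

Pooled cuts: [10, 19, 27, 32, 42, 48, 50, 56, 64, 65, 71, 80, 86, 101, 107]

Fragment lengths:
  [0,10): 10 bp
  [10,19): 9 bp
  [19,27): 8 bp
  [27,32): 5 bp
  [32,42): 10 bp
  [42,48): 6 bp
  [48,50): 2 bp
  [50,56): 6 bp
  [56,64): 8 bp
  [64,65): 1 bp
  [65,71): 6 bp
  [71,80): 9 bp
  [80,86): 6 bp
  [86,101): 15 bp
  [101,107): 6 bp
  [107,113): 6 bp

[1,2,5,6,6,6,6,6,6,8,8,9,9,10,10,15]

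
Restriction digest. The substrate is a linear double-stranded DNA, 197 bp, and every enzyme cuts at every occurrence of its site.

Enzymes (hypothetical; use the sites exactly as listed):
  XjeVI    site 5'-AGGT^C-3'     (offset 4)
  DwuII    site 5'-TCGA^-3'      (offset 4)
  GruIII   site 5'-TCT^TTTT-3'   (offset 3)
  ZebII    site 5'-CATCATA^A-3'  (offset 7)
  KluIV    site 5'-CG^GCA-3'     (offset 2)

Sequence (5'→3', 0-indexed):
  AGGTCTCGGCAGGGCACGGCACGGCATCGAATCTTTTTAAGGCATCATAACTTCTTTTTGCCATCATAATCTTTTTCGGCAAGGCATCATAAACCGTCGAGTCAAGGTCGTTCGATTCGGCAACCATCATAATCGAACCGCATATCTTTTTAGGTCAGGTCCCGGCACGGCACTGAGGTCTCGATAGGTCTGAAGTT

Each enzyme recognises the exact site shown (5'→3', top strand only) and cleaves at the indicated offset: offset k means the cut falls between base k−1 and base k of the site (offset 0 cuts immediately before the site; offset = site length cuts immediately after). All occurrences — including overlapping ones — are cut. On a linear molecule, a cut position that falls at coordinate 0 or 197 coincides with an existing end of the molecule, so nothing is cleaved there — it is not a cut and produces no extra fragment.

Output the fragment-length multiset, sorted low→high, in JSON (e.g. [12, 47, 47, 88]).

[4,4,4,4,4,4,5,5,5,5,5,5,6,6,7,7,8,8,8,9,10,10,11,12,13,13,15]

Per-enzyme occurrences:
  XjeVI AGGTC/4: at [0, 104, 151, 156, 175, 185] ⇒ [4, 108, 155, 160, 179, 189]
  DwuII TCGA/4: at [26, 96, 111, 132, 180] ⇒ [30, 100, 115, 136, 184]
  GruIII TCTTTTT/3: at [31, 52, 69, 144] ⇒ [34, 55, 72, 147]
  ZebII CATCATAA/7: at [42, 61, 84, 124] ⇒ [49, 68, 91, 131]
  KluIV CGGCA/2: at [6, 16, 21, 76, 117, 162, 167] ⇒ [8, 18, 23, 78, 119, 164, 169]

Pooled cuts: [4, 8, 18, 23, 30, 34, 49, 55, 68, 72, 78, 91, 100, 108, 115, 119, 131, 136, 147, 155, 160, 164, 169, 179, 184, 189]

Fragment lengths:
  [0,4): 4 bp
  [4,8): 4 bp
  [8,18): 10 bp
  [18,23): 5 bp
  [23,30): 7 bp
  [30,34): 4 bp
  [34,49): 15 bp
  [49,55): 6 bp
  [55,68): 13 bp
  [68,72): 4 bp
  [72,78): 6 bp
  [78,91): 13 bp
  [91,100): 9 bp
  [100,108): 8 bp
  [108,115): 7 bp
  [115,119): 4 bp
  [119,131): 12 bp
  [131,136): 5 bp
  [136,147): 11 bp
  [147,155): 8 bp
  [155,160): 5 bp
  [160,164): 4 bp
  [164,169): 5 bp
  [169,179): 10 bp
  [179,184): 5 bp
  [184,189): 5 bp
  [189,197): 8 bp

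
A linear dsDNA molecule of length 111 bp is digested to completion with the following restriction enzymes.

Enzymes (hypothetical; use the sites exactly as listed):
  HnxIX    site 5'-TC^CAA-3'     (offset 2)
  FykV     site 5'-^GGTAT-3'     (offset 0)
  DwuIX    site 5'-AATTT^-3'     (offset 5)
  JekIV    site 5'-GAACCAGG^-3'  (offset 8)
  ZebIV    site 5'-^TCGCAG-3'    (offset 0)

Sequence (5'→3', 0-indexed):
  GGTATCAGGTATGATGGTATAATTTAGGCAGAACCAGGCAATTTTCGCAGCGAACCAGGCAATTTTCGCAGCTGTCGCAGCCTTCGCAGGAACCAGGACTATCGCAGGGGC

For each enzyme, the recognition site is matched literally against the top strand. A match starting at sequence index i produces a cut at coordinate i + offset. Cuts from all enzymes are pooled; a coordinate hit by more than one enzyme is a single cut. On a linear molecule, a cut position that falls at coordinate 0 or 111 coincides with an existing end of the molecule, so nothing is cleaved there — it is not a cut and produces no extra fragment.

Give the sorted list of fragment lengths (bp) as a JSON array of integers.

[4,6,6,7,8,9,9,10,10,13,14,15]

Scan for sites:
  HnxIX (TCCAA, off=2): no sites
  FykV (GGTAT, off=0): starts [0, 7, 15] → cuts [7, 15] (position 0 is a terminus of the linear molecule — no cut)
  DwuIX (AATTT, off=5): starts [20, 39, 60] → cuts [25, 44, 65]
  JekIV (GAACCAGG, off=8): starts [30, 51, 89] → cuts [38, 59, 97]
  ZebIV (TCGCAG, off=0): starts [44, 65, 74, 83, 101] → cuts [44, 65, 74, 83, 101]

Pooled cuts: [7, 15, 25, 38, 44, 59, 65, 74, 83, 97, 101]

Fragment lengths:
  [0,7): 7 bp
  [7,15): 8 bp
  [15,25): 10 bp
  [25,38): 13 bp
  [38,44): 6 bp
  [44,59): 15 bp
  [59,65): 6 bp
  [65,74): 9 bp
  [74,83): 9 bp
  [83,97): 14 bp
  [97,101): 4 bp
  [101,111): 10 bp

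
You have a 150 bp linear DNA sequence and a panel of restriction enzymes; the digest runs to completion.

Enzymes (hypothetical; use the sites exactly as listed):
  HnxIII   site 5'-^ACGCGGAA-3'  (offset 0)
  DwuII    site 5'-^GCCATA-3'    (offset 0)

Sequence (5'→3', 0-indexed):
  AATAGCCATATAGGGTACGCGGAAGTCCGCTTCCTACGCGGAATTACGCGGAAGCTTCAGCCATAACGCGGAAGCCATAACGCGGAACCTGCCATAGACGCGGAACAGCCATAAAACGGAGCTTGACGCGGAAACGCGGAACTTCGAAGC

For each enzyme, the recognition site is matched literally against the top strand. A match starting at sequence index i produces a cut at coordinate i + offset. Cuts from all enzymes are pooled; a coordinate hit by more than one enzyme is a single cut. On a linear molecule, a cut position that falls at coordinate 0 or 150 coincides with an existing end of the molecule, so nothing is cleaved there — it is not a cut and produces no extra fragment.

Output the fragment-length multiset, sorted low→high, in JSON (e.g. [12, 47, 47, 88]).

[4,6,6,7,8,8,10,10,11,12,14,17,18,19]

Scan for sites:
  HnxIII (ACGCGGAA, off=0): starts [16, 35, 45, 65, 79, 97, 125, 133] → cuts [16, 35, 45, 65, 79, 97, 125, 133]
  DwuII (GCCATA, off=0): starts [4, 59, 73, 90, 107] → cuts [4, 59, 73, 90, 107]

All cut coordinates (distinct, sorted): [4, 16, 35, 45, 59, 65, 73, 79, 90, 97, 107, 125, 133]

Fragments:
  [0,4): 4 bp
  [4,16): 12 bp
  [16,35): 19 bp
  [35,45): 10 bp
  [45,59): 14 bp
  [59,65): 6 bp
  [65,73): 8 bp
  [73,79): 6 bp
  [79,90): 11 bp
  [90,97): 7 bp
  [97,107): 10 bp
  [107,125): 18 bp
  [125,133): 8 bp
  [133,150): 17 bp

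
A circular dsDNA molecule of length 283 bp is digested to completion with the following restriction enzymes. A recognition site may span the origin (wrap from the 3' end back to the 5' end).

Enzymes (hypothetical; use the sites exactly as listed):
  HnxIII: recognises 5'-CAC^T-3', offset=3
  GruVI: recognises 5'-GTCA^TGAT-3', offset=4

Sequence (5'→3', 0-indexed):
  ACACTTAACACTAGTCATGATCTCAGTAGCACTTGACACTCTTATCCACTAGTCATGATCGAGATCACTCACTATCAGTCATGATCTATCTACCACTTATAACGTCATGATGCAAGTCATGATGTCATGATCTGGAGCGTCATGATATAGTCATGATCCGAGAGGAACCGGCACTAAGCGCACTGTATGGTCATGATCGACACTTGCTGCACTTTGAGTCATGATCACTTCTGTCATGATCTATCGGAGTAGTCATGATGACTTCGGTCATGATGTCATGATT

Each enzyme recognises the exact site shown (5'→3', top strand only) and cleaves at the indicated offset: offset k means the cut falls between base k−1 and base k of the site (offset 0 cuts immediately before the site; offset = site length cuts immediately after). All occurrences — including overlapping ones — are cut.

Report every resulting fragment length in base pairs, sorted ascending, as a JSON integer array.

[4,6,6,7,7,7,8,8,8,9,9,9,9,9,10,10,10,11,11,12,13,15,15,15,15,19,21]

Per-enzyme occurrences:
  HnxIII (CACT, off=3): starts [1, 8, 29, 36, 46, 65, 69, 93, 171, 180, 200, 209, 225] → cuts [4, 11, 32, 39, 49, 68, 72, 96, 174, 183, 203, 212, 228]
  GruVI (GTCATGAT, off=4): starts [13, 51, 77, 103, 115, 123, 138, 149, 189, 217, 232, 251, 266, 274] → cuts [17, 55, 81, 107, 119, 127, 142, 153, 193, 221, 236, 255, 270, 278]

Pooled cuts: [4, 11, 17, 32, 39, 49, 55, 68, 72, 81, 96, 107, 119, 127, 142, 153, 174, 183, 193, 203, 212, 221, 228, 236, 255, 270, 278]

Fragment lengths:
  4→11: 7 bp
  11→17: 6 bp
  17→32: 15 bp
  32→39: 7 bp
  39→49: 10 bp
  49→55: 6 bp
  55→68: 13 bp
  68→72: 4 bp
  72→81: 9 bp
  81→96: 15 bp
  96→107: 11 bp
  107→119: 12 bp
  119→127: 8 bp
  127→142: 15 bp
  142→153: 11 bp
  153→174: 21 bp
  174→183: 9 bp
  183→193: 10 bp
  193→203: 10 bp
  203→212: 9 bp
  212→221: 9 bp
  221→228: 7 bp
  228→236: 8 bp
  236→255: 19 bp
  255→270: 15 bp
  270→278: 8 bp
  278→4 (wrap): 283-278+4 = 9 bp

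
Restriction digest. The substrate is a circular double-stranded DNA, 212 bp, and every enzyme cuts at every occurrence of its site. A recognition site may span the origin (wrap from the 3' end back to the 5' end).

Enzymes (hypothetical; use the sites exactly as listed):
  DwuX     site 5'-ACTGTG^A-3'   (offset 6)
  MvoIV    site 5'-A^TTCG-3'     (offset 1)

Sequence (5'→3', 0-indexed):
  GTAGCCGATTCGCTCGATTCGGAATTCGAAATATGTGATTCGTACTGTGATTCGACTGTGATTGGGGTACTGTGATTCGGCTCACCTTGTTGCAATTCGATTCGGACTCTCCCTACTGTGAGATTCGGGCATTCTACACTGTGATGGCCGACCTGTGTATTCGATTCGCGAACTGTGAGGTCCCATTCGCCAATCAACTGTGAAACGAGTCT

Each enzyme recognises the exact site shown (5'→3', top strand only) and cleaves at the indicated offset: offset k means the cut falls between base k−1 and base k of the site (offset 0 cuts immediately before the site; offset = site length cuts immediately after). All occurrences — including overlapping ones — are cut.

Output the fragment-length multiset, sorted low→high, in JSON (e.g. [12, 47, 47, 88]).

Scan for sites:
  DwuX ACTGTGA/6: at [43, 54, 68, 114, 137, 171, 196] ⇒ [49, 60, 74, 120, 143, 177, 202]
  MvoIV ATTCG/1: at [7, 16, 23, 37, 49, 74, 94, 99, 122, 158, 163, 184] ⇒ [8, 17, 24, 38, 50, 75, 95, 100, 123, 159, 164, 185]

Pooled cuts: [8, 17, 24, 38, 49, 50, 60, 74, 75, 95, 100, 120, 123, 143, 159, 164, 177, 185, 202]

Fragment lengths:
  8→17: 9 bp
  17→24: 7 bp
  24→38: 14 bp
  38→49: 11 bp
  49→50: 1 bp
  50→60: 10 bp
  60→74: 14 bp
  74→75: 1 bp
  75→95: 20 bp
  95→100: 5 bp
  100→120: 20 bp
  120→123: 3 bp
  123→143: 20 bp
  143→159: 16 bp
  159→164: 5 bp
  164→177: 13 bp
  177→185: 8 bp
  185→202: 17 bp
  202→8 (wrap): 212-202+8 = 18 bp

[1,1,3,5,5,7,8,9,10,11,13,14,14,16,17,18,20,20,20]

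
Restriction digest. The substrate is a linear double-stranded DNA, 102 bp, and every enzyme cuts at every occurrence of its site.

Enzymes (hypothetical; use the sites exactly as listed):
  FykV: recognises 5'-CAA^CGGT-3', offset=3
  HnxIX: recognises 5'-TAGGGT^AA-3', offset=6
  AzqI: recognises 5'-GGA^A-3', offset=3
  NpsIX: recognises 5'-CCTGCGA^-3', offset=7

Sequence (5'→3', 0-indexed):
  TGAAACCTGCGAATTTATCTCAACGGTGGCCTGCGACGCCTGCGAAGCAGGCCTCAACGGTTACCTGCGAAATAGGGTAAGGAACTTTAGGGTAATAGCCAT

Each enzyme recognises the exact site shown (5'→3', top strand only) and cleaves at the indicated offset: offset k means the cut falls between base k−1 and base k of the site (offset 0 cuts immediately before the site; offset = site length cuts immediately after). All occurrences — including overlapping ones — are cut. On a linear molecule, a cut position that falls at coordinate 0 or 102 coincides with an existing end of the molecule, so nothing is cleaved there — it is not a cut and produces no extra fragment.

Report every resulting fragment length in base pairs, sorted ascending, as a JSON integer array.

Site scan:
  FykV (CAACGGT, off=3): starts [20, 54] → cuts [23, 57]
  HnxIX (TAGGGTAA, off=6): starts [72, 87] → cuts [78, 93]
  AzqI (GGAA, off=3): starts [80] → cuts [83]
  NpsIX (CCTGCGA, off=7): starts [5, 29, 38, 63] → cuts [12, 36, 45, 70]

Pooled cuts: [12, 23, 36, 45, 57, 70, 78, 83, 93]

Fragment lengths:
  [0,12): 12 bp
  [12,23): 11 bp
  [23,36): 13 bp
  [36,45): 9 bp
  [45,57): 12 bp
  [57,70): 13 bp
  [70,78): 8 bp
  [78,83): 5 bp
  [83,93): 10 bp
  [93,102): 9 bp

[5,8,9,9,10,11,12,12,13,13]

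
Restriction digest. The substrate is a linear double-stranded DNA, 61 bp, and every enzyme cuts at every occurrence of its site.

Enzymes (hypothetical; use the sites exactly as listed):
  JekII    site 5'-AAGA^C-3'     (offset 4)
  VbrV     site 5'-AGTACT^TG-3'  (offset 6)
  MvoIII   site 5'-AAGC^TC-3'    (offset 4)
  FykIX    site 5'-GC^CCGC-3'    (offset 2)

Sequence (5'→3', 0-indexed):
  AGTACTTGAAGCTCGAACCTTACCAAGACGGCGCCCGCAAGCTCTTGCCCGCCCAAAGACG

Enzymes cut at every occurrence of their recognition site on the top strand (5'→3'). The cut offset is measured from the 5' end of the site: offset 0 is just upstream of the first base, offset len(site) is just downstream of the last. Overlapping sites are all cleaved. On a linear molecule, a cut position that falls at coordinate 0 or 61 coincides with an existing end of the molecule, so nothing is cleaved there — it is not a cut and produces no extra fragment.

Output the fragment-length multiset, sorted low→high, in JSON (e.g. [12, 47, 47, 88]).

[2,6,6,6,6,8,11,16]

Scan for sites:
  JekII AAGAC/4: at [24, 55] ⇒ [28, 59]
  VbrV AGTACTTG/6: at [0] ⇒ [6]
  MvoIII AAGCTC/4: at [8, 38] ⇒ [12, 42]
  FykIX GCCCGC/2: at [32, 46] ⇒ [34, 48]

Pooled cuts: [6, 12, 28, 34, 42, 48, 59]

Fragments:
  [0,6): 6 bp
  [6,12): 6 bp
  [12,28): 16 bp
  [28,34): 6 bp
  [34,42): 8 bp
  [42,48): 6 bp
  [48,59): 11 bp
  [59,61): 2 bp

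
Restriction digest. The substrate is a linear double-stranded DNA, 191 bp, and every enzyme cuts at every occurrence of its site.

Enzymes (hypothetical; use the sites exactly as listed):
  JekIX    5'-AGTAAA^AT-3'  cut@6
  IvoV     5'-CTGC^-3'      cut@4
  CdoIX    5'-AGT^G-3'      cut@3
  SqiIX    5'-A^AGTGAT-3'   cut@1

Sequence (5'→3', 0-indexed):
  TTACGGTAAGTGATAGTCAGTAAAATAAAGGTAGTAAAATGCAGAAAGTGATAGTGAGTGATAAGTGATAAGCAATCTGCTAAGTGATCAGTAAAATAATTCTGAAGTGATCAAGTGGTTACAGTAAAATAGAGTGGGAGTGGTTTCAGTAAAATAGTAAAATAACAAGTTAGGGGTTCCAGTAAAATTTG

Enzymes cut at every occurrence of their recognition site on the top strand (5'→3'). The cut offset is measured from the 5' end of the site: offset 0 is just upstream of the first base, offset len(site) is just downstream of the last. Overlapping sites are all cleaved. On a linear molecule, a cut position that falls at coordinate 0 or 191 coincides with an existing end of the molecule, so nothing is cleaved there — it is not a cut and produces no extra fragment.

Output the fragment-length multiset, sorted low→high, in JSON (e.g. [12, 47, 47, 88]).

[2,3,3,3,3,3,4,4,5,6,6,7,8,8,8,8,10,10,12,12,13,14,14,25]

Per-enzyme occurrences:
  JekIX AGTAAAAT/6: at [18, 32, 89, 122, 147, 155, 180] ⇒ [24, 38, 95, 128, 153, 161, 186]
  IvoV CTGC/4: at [76] ⇒ [80]
  CdoIX AGTG/3: at [8, 46, 52, 56, 63, 82, 105, 113, 132, 138] ⇒ [11, 49, 55, 59, 66, 85, 108, 116, 135, 141]
  SqiIX AAGTGAT/1: at [7, 45, 62, 81, 104] ⇒ [8, 46, 63, 82, 105]

Pooled cuts: [8, 11, 24, 38, 46, 49, 55, 59, 63, 66, 80, 82, 85, 95, 105, 108, 116, 128, 135, 141, 153, 161, 186]

Fragment lengths:
  [0,8): 8 bp
  [8,11): 3 bp
  [11,24): 13 bp
  [24,38): 14 bp
  [38,46): 8 bp
  [46,49): 3 bp
  [49,55): 6 bp
  [55,59): 4 bp
  [59,63): 4 bp
  [63,66): 3 bp
  [66,80): 14 bp
  [80,82): 2 bp
  [82,85): 3 bp
  [85,95): 10 bp
  [95,105): 10 bp
  [105,108): 3 bp
  [108,116): 8 bp
  [116,128): 12 bp
  [128,135): 7 bp
  [135,141): 6 bp
  [141,153): 12 bp
  [153,161): 8 bp
  [161,186): 25 bp
  [186,191): 5 bp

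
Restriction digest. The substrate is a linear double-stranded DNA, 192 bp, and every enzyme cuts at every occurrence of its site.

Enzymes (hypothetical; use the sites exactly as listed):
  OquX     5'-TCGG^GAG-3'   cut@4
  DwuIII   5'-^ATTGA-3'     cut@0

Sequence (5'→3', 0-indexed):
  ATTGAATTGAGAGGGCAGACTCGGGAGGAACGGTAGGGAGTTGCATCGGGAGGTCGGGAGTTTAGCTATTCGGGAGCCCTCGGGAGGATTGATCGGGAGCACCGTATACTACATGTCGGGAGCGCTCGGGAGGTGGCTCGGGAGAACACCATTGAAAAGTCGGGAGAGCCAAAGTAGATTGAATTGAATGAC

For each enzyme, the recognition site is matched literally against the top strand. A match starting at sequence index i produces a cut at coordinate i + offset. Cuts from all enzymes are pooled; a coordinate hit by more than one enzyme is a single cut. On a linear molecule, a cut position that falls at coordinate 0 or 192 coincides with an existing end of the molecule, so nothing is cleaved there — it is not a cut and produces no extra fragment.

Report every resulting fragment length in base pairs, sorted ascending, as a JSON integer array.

Scan for sites:
  OquX (TCGGGAG, off=4): starts [20, 45, 53, 69, 79, 92, 115, 125, 137, 159] → cuts [24, 49, 57, 73, 83, 96, 119, 129, 141, 163]
  DwuIII (ATTGA, off=0): starts [0, 5, 87, 150, 177, 182] → cuts [5, 87, 150, 177, 182] (position 0 is a terminus of the linear molecule — no cut)

Pooled cuts: [5, 24, 49, 57, 73, 83, 87, 96, 119, 129, 141, 150, 163, 177, 182]

Fragments:
  [0,5): 5 bp
  [5,24): 19 bp
  [24,49): 25 bp
  [49,57): 8 bp
  [57,73): 16 bp
  [73,83): 10 bp
  [83,87): 4 bp
  [87,96): 9 bp
  [96,119): 23 bp
  [119,129): 10 bp
  [129,141): 12 bp
  [141,150): 9 bp
  [150,163): 13 bp
  [163,177): 14 bp
  [177,182): 5 bp
  [182,192): 10 bp

[4,5,5,8,9,9,10,10,10,12,13,14,16,19,23,25]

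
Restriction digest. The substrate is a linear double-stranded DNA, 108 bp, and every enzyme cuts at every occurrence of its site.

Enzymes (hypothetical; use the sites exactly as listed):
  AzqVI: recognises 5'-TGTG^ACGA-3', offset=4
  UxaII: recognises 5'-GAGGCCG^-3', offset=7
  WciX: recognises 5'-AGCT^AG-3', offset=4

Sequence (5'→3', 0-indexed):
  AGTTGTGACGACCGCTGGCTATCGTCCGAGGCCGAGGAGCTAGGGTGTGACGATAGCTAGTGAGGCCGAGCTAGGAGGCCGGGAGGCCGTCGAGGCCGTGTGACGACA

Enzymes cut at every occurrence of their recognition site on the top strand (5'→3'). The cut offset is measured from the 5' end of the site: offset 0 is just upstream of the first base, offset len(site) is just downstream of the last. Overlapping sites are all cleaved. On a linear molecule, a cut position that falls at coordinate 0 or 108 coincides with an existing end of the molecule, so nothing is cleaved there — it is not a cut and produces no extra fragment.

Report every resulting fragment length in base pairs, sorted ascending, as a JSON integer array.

Site scan:
  AzqVI TGTGACGA/4: at [3, 45, 98] ⇒ [7, 49, 102]
  UxaII GAGGCCG/7: at [27, 61, 74, 82, 91] ⇒ [34, 68, 81, 89, 98]
  WciX AGCTAG/4: at [37, 54, 68] ⇒ [41, 58, 72]

Pooled cuts: [7, 34, 41, 49, 58, 68, 72, 81, 89, 98, 102]

Fragments:
  [0,7): 7 bp
  [7,34): 27 bp
  [34,41): 7 bp
  [41,49): 8 bp
  [49,58): 9 bp
  [58,68): 10 bp
  [68,72): 4 bp
  [72,81): 9 bp
  [81,89): 8 bp
  [89,98): 9 bp
  [98,102): 4 bp
  [102,108): 6 bp

[4,4,6,7,7,8,8,9,9,9,10,27]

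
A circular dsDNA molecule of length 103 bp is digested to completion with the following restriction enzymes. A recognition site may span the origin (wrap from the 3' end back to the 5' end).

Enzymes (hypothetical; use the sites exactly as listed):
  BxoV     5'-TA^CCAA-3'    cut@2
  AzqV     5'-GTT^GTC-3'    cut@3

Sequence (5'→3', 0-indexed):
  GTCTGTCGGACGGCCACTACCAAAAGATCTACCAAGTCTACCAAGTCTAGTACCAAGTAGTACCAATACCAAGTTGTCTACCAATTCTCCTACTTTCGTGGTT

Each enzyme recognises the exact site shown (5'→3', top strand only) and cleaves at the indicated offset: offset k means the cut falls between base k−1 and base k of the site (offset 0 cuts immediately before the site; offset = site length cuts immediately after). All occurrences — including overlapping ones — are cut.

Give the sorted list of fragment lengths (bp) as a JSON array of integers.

[5,6,7,9,10,12,12,19,23]

Per-enzyme occurrences:
  BxoV TACCAA/2: at [17, 29, 38, 50, 60, 66, 78] ⇒ [19, 31, 40, 52, 62, 68, 80]
  AzqV GTTGTC/3: at [72, 100] ⇒ [0, 75]

All cut coordinates (distinct, sorted): [0, 19, 31, 40, 52, 62, 68, 75, 80]

Fragment lengths:
  0→19: 19 bp
  19→31: 12 bp
  31→40: 9 bp
  40→52: 12 bp
  52→62: 10 bp
  62→68: 6 bp
  68→75: 7 bp
  75→80: 5 bp
  80→0 (wrap): 103-80+0 = 23 bp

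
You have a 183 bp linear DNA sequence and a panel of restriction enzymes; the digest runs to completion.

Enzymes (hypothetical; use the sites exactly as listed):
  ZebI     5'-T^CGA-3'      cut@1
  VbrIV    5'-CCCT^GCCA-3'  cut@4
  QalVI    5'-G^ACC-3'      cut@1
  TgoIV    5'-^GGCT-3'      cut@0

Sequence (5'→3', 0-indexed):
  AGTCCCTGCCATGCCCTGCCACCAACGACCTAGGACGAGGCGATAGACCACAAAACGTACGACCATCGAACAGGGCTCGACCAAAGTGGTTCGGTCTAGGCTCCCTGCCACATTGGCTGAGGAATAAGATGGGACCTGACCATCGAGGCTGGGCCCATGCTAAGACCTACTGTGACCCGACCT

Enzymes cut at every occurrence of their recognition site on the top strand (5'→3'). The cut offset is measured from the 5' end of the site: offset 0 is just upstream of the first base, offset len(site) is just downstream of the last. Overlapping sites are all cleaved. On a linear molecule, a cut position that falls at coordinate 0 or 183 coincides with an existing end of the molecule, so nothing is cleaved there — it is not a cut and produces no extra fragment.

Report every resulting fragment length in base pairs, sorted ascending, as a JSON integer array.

Site scan:
  ZebI TCGA/1: at [65, 76, 142] ⇒ [66, 77, 143]
  VbrIV CCCTGCCA/4: at [3, 13, 102] ⇒ [7, 17, 106]
  QalVI GACC/1: at [26, 45, 60, 78, 132, 137, 163, 173, 178] ⇒ [27, 46, 61, 79, 133, 138, 164, 174, 179]
  TgoIV GGCT/0: at [73, 98, 114, 146] ⇒ [73, 98, 114, 146]

All cut coordinates (distinct, sorted): [7, 17, 27, 46, 61, 66, 73, 77, 79, 98, 106, 114, 133, 138, 143, 146, 164, 174, 179]

Fragments:
  [0,7): 7 bp
  [7,17): 10 bp
  [17,27): 10 bp
  [27,46): 19 bp
  [46,61): 15 bp
  [61,66): 5 bp
  [66,73): 7 bp
  [73,77): 4 bp
  [77,79): 2 bp
  [79,98): 19 bp
  [98,106): 8 bp
  [106,114): 8 bp
  [114,133): 19 bp
  [133,138): 5 bp
  [138,143): 5 bp
  [143,146): 3 bp
  [146,164): 18 bp
  [164,174): 10 bp
  [174,179): 5 bp
  [179,183): 4 bp

[2,3,4,4,5,5,5,5,7,7,8,8,10,10,10,15,18,19,19,19]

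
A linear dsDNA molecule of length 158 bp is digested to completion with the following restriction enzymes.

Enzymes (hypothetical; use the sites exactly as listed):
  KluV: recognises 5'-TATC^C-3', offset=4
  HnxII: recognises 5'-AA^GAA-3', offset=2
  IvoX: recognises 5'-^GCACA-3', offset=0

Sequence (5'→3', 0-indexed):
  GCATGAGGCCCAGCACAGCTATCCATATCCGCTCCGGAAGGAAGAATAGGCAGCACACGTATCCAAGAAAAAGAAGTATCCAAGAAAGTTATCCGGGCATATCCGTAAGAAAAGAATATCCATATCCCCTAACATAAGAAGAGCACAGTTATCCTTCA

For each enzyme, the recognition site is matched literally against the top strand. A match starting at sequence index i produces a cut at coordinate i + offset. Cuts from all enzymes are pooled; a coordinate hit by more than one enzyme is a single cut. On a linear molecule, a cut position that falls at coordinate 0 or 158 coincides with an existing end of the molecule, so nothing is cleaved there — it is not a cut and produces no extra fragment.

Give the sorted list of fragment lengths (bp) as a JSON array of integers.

[3,3,5,5,5,5,6,6,6,7,8,9,10,10,11,11,11,11,12,14]

Per-enzyme occurrences:
  KluV TATCC/4: at [19, 25, 59, 76, 89, 99, 116, 122, 149] ⇒ [23, 29, 63, 80, 93, 103, 120, 126, 153]
  HnxII AAGAA/2: at [41, 64, 70, 81, 106, 111, 135] ⇒ [43, 66, 72, 83, 108, 113, 137]
  IvoX GCACA/0: at [12, 52, 142] ⇒ [12, 52, 142]

Pooled cuts: [12, 23, 29, 43, 52, 63, 66, 72, 80, 83, 93, 103, 108, 113, 120, 126, 137, 142, 153]

Fragments:
  [0,12): 12 bp
  [12,23): 11 bp
  [23,29): 6 bp
  [29,43): 14 bp
  [43,52): 9 bp
  [52,63): 11 bp
  [63,66): 3 bp
  [66,72): 6 bp
  [72,80): 8 bp
  [80,83): 3 bp
  [83,93): 10 bp
  [93,103): 10 bp
  [103,108): 5 bp
  [108,113): 5 bp
  [113,120): 7 bp
  [120,126): 6 bp
  [126,137): 11 bp
  [137,142): 5 bp
  [142,153): 11 bp
  [153,158): 5 bp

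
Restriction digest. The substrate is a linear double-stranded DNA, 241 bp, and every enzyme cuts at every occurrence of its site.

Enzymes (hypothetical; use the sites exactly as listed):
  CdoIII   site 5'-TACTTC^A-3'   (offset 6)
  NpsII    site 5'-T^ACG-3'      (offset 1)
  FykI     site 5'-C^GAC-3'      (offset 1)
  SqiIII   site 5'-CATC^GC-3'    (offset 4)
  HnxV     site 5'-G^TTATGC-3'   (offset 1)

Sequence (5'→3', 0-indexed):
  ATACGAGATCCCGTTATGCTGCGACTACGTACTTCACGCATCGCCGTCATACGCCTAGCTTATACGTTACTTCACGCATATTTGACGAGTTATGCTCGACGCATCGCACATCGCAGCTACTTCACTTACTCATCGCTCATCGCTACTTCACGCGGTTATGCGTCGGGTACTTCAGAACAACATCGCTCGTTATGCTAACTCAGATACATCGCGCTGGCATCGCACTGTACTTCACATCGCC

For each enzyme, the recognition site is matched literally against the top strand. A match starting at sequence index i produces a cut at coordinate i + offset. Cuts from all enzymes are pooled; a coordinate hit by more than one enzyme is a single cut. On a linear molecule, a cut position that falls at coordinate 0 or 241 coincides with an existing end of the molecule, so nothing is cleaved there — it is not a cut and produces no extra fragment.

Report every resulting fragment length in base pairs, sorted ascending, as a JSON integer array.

Scan for sites:
  CdoIII TACTTCA/6: at [29, 67, 117, 143, 167, 227] ⇒ [35, 73, 123, 149, 173, 233]
  NpsII TACG/1: at [1, 25, 49, 62] ⇒ [2, 26, 50, 63]
  FykI CGAC/1: at [21, 96] ⇒ [22, 97]
  SqiIII CATCGC/4: at [38, 101, 108, 130, 137, 180, 206, 217, 234] ⇒ [42, 105, 112, 134, 141, 184, 210, 221, 238]
  HnxV GTTATGC/1: at [12, 88, 154, 188] ⇒ [13, 89, 155, 189]

Pooled cuts: [2, 13, 22, 26, 35, 42, 50, 63, 73, 89, 97, 105, 112, 123, 134, 141, 149, 155, 173, 184, 189, 210, 221, 233, 238]

Fragment lengths:
  [0,2): 2 bp
  [2,13): 11 bp
  [13,22): 9 bp
  [22,26): 4 bp
  [26,35): 9 bp
  [35,42): 7 bp
  [42,50): 8 bp
  [50,63): 13 bp
  [63,73): 10 bp
  [73,89): 16 bp
  [89,97): 8 bp
  [97,105): 8 bp
  [105,112): 7 bp
  [112,123): 11 bp
  [123,134): 11 bp
  [134,141): 7 bp
  [141,149): 8 bp
  [149,155): 6 bp
  [155,173): 18 bp
  [173,184): 11 bp
  [184,189): 5 bp
  [189,210): 21 bp
  [210,221): 11 bp
  [221,233): 12 bp
  [233,238): 5 bp
  [238,241): 3 bp

[2,3,4,5,5,6,7,7,7,8,8,8,8,9,9,10,11,11,11,11,11,12,13,16,18,21]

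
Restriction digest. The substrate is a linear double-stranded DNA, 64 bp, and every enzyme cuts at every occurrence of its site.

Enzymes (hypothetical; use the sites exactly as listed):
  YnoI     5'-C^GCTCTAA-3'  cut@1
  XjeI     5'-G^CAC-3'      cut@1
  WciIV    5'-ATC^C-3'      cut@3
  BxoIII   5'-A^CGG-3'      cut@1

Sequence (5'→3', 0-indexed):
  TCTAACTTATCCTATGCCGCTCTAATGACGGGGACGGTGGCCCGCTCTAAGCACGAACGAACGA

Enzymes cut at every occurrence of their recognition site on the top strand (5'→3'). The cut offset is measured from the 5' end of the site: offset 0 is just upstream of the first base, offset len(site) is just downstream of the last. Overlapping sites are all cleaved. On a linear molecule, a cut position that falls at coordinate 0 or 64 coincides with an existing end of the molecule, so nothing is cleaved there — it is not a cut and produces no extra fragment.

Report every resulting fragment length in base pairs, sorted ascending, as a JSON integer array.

[6,7,8,9,10,11,13]

Scan for sites:
  YnoI (CGCTCTAA, off=1): starts [17, 42] → cuts [18, 43]
  XjeI (GCAC, off=1): starts [50] → cuts [51]
  WciIV (ATCC, off=3): starts [8] → cuts [11]
  BxoIII (ACGG, off=1): starts [27, 33] → cuts [28, 34]

All cut coordinates (distinct, sorted): [11, 18, 28, 34, 43, 51]

Fragment lengths:
  [0,11): 11 bp
  [11,18): 7 bp
  [18,28): 10 bp
  [28,34): 6 bp
  [34,43): 9 bp
  [43,51): 8 bp
  [51,64): 13 bp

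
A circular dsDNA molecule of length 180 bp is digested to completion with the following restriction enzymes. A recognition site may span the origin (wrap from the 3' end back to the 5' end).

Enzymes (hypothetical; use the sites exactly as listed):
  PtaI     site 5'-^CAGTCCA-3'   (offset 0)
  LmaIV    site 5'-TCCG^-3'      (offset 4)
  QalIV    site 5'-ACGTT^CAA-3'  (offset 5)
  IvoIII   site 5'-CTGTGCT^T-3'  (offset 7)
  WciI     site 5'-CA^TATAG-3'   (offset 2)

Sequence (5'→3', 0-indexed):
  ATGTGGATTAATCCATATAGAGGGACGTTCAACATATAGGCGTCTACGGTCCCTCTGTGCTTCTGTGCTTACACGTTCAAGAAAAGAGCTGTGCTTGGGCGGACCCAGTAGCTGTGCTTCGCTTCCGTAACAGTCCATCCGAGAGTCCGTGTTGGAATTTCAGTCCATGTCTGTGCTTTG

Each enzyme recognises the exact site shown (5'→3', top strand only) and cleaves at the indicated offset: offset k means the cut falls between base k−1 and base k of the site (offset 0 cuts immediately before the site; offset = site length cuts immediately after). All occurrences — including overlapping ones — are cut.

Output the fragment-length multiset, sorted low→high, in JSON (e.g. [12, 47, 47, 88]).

[3,5,8,8,8,9,11,11,14,17,18,18,23,27]

Site scan:
  PtaI (CAGTCCA, off=0): starts [130, 160] → cuts [130, 160]
  LmaIV (TCCG, off=4): starts [123, 137, 145] → cuts [127, 141, 149]
  QalIV (ACGTTCAA, off=5): starts [24, 72] → cuts [29, 77]
  IvoIII (CTGTGCTT, off=7): starts [54, 62, 88, 111, 170] → cuts [61, 69, 95, 118, 177]
  WciI (CATATAG, off=2): starts [13, 32] → cuts [15, 34]

All cut coordinates (distinct, sorted): [15, 29, 34, 61, 69, 77, 95, 118, 127, 130, 141, 149, 160, 177]

Fragments:
  15→29: 14 bp
  29→34: 5 bp
  34→61: 27 bp
  61→69: 8 bp
  69→77: 8 bp
  77→95: 18 bp
  95→118: 23 bp
  118→127: 9 bp
  127→130: 3 bp
  130→141: 11 bp
  141→149: 8 bp
  149→160: 11 bp
  160→177: 17 bp
  177→15 (wrap): 180-177+15 = 18 bp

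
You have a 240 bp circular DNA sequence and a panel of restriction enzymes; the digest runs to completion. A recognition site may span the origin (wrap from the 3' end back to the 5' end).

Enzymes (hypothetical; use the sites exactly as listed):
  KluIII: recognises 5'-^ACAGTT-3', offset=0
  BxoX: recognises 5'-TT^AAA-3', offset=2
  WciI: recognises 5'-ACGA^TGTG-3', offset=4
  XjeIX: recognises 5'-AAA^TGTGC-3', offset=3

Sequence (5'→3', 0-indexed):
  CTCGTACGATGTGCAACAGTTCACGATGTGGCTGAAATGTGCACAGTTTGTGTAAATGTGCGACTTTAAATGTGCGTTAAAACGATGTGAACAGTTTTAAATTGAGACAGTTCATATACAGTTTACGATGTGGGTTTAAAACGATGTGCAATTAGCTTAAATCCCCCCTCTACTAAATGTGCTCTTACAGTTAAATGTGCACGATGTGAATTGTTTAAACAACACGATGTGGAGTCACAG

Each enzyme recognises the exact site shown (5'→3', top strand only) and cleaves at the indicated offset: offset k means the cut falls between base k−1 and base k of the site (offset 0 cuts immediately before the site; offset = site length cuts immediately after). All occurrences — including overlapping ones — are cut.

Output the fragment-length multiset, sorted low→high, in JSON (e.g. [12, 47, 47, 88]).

Per-enzyme occurrences:
  KluIII ACAGTT/0: at [15, 42, 90, 106, 117, 186] ⇒ [15, 42, 90, 106, 117, 186]
  BxoX TTAAA/2: at [65, 76, 96, 135, 156, 190, 214] ⇒ [67, 78, 98, 137, 158, 192, 216]
  WciI ACGATGTG/4: at [5, 22, 81, 124, 140, 200, 223] ⇒ [9, 26, 85, 128, 144, 204, 227]
  XjeIX AAATGTGC/3: at [34, 53, 67, 174, 192] ⇒ [37, 56, 70, 177, 195]

Pooled cuts: [9, 15, 26, 37, 42, 56, 67, 70, 78, 85, 90, 98, 106, 117, 128, 137, 144, 158, 177, 186, 192, 195, 204, 216, 227]

Fragment lengths:
  9→15: 6 bp
  15→26: 11 bp
  26→37: 11 bp
  37→42: 5 bp
  42→56: 14 bp
  56→67: 11 bp
  67→70: 3 bp
  70→78: 8 bp
  78→85: 7 bp
  85→90: 5 bp
  90→98: 8 bp
  98→106: 8 bp
  106→117: 11 bp
  117→128: 11 bp
  128→137: 9 bp
  137→144: 7 bp
  144→158: 14 bp
  158→177: 19 bp
  177→186: 9 bp
  186→192: 6 bp
  192→195: 3 bp
  195→204: 9 bp
  204→216: 12 bp
  216→227: 11 bp
  227→9 (wrap): 240-227+9 = 22 bp

[3,3,5,5,6,6,7,7,8,8,8,9,9,9,11,11,11,11,11,11,12,14,14,19,22]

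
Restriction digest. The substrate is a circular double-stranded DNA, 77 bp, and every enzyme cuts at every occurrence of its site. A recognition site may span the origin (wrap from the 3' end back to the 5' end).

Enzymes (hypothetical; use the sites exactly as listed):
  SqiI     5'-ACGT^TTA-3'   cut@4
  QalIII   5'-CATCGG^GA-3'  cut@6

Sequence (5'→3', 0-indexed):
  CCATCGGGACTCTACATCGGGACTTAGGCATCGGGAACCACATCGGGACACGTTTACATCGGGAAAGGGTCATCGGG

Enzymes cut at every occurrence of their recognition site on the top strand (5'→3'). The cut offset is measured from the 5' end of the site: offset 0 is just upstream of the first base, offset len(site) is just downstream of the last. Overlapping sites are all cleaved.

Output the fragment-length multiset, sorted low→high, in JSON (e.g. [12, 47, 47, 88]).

Site scan:
  SqiI ACGTTTA/4: at [49] ⇒ [53]
  QalIII CATCGGGA/6: at [1, 14, 28, 40, 56] ⇒ [7, 20, 34, 46, 62]

All cut coordinates (distinct, sorted): [7, 20, 34, 46, 53, 62]

Fragments:
  7→20: 13 bp
  20→34: 14 bp
  34→46: 12 bp
  46→53: 7 bp
  53→62: 9 bp
  62→7 (wrap): 77-62+7 = 22 bp

[7,9,12,13,14,22]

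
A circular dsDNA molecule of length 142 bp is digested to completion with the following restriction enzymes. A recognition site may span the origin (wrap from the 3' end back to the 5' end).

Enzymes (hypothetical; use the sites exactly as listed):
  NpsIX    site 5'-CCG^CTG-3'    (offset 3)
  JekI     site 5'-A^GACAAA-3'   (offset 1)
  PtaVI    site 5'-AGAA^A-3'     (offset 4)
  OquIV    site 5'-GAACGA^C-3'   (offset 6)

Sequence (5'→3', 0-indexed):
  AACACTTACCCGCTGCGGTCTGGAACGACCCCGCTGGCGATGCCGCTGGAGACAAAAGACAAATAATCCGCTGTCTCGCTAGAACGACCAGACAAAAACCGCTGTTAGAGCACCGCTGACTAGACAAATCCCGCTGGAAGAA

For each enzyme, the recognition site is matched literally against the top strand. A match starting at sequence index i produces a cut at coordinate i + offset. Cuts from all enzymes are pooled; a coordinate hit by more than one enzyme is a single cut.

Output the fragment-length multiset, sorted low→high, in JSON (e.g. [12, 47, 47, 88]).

[3,5,5,7,7,9,11,11,12,12,13,14,16,17]

Per-enzyme occurrences:
  NpsIX (CCGCTG, off=3): starts [9, 30, 42, 67, 98, 112, 130] → cuts [12, 33, 45, 70, 101, 115, 133]
  JekI (AGACAAA, off=1): starts [49, 56, 89, 121] → cuts [50, 57, 90, 122]
  PtaVI (AGAAA, off=4): starts [138] → cuts [0]
  OquIV (GAACGAC, off=6): starts [22, 81] → cuts [28, 87]

Pooled cuts: [0, 12, 28, 33, 45, 50, 57, 70, 87, 90, 101, 115, 122, 133]

Fragment lengths:
  0→12: 12 bp
  12→28: 16 bp
  28→33: 5 bp
  33→45: 12 bp
  45→50: 5 bp
  50→57: 7 bp
  57→70: 13 bp
  70→87: 17 bp
  87→90: 3 bp
  90→101: 11 bp
  101→115: 14 bp
  115→122: 7 bp
  122→133: 11 bp
  133→0 (wrap): 142-133+0 = 9 bp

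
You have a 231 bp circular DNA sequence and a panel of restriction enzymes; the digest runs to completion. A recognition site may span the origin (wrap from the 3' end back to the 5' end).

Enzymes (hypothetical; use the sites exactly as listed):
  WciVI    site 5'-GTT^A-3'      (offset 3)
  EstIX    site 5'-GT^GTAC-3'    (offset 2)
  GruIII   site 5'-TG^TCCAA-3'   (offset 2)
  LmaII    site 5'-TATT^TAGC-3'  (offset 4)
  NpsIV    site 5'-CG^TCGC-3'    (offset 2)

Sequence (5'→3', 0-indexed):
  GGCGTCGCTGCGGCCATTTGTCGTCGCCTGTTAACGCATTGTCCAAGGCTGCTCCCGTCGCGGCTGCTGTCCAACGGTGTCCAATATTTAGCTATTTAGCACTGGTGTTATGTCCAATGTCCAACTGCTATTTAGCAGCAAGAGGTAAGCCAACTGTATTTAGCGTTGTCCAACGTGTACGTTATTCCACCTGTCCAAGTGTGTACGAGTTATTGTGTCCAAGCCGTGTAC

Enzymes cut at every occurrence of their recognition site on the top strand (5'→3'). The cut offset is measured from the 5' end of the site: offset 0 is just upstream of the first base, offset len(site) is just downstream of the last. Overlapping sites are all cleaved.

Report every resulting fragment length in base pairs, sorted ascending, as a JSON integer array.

[3,6,7,7,8,8,8,8,9,9,9,9,9,10,10,10,12,13,13,16,19,28]

Site scan:
  WciVI GTTA/3: at [29, 106, 180, 208] ⇒ [32, 109, 183, 211]
  EstIX GTGTAC/2: at [174, 200, 225] ⇒ [176, 202, 227]
  GruIII TGTCCAA/2: at [39, 67, 77, 110, 117, 166, 191, 215] ⇒ [41, 69, 79, 112, 119, 168, 193, 217]
  LmaII TATTTAGC/4: at [84, 92, 128, 156] ⇒ [88, 96, 132, 160]
  NpsIV CGTCGC/2: at [2, 21, 55] ⇒ [4, 23, 57]

Pooled cuts: [4, 23, 32, 41, 57, 69, 79, 88, 96, 109, 112, 119, 132, 160, 168, 176, 183, 193, 202, 211, 217, 227]

Fragment lengths:
  4→23: 19 bp
  23→32: 9 bp
  32→41: 9 bp
  41→57: 16 bp
  57→69: 12 bp
  69→79: 10 bp
  79→88: 9 bp
  88→96: 8 bp
  96→109: 13 bp
  109→112: 3 bp
  112→119: 7 bp
  119→132: 13 bp
  132→160: 28 bp
  160→168: 8 bp
  168→176: 8 bp
  176→183: 7 bp
  183→193: 10 bp
  193→202: 9 bp
  202→211: 9 bp
  211→217: 6 bp
  217→227: 10 bp
  227→4 (wrap): 231-227+4 = 8 bp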